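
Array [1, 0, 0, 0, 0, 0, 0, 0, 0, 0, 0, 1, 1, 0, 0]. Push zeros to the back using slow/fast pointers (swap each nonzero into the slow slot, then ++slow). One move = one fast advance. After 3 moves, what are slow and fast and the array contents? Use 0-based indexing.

(s=0,f=0) a[fast]=1≠0 swap→a[0]=1 → slow++,fast++
(s=1,f=1) a[fast]=0 → fast++
(s=1,f=2) a[fast]=0 → fast++

slow=1, fast=3, a=[1, 0, 0, 0, 0, 0, 0, 0, 0, 0, 0, 1, 1, 0, 0]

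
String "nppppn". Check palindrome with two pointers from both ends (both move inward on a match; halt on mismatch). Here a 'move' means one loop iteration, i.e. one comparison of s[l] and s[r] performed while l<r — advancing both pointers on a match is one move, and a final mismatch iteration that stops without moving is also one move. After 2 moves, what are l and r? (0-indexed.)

l=2, r=3

[0,5] 'n'=='n' → l++,r--
[1,4] 'p'=='p' → l++,r--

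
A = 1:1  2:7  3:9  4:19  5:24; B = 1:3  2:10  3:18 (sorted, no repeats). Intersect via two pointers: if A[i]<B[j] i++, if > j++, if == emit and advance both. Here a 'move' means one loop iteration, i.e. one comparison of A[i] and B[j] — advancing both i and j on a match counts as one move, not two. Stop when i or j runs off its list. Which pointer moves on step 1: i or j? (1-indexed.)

i=1 j=1: 1<3, i++

i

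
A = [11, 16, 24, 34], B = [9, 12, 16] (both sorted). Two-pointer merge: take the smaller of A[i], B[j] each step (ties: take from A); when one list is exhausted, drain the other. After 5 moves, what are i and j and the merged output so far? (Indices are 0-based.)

i=2, j=3, merged so far=[9, 11, 12, 16, 16]

[i=0,j=0] A[i]=11>B[j]=9 take 9 → j++
[i=0,j=1] A[i]=11<=B[j]=12 take 11 → i++
[i=1,j=1] A[i]=16>B[j]=12 take 12 → j++
[i=1,j=2] A[i]=16<=B[j]=16 take 16 → i++
[i=2,j=2] A[i]=24>B[j]=16 take 16 → j++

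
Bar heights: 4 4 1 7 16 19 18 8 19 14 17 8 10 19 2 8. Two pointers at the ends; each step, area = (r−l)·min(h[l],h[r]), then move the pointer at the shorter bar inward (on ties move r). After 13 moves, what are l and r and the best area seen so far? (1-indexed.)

l=6, r=8, best area=152

[1,16] min(4,8)*15=60 best=60 * → l++
[2,16] min(4,8)*14=56 best=60 → l++
[3,16] min(1,8)*13=13 best=60 → l++
[4,16] min(7,8)*12=84 best=84 * → l++
[5,16] min(16,8)*11=88 best=88 * → r--
[5,15] min(16,2)*10=20 best=88 → r--
[5,14] min(16,19)*9=144 best=144 * → l++
[6,14] min(19,19)*8=152 best=152 * → r--
[6,13] min(19,10)*7=70 best=152 → r--
[6,12] min(19,8)*6=48 best=152 → r--
[6,11] min(19,17)*5=85 best=152 → r--
[6,10] min(19,14)*4=56 best=152 → r--
[6,9] min(19,19)*3=57 best=152 → r--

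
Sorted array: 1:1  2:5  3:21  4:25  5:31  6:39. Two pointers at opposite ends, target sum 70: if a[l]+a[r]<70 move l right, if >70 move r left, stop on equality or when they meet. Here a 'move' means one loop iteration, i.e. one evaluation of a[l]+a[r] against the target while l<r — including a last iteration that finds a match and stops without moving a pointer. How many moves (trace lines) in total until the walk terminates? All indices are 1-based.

5 moves

[1,6] 1+39=40 <70 → l++
[2,6] 5+39=44 <70 → l++
[3,6] 21+39=60 <70 → l++
[4,6] 25+39=64 <70 → l++
[5,6] 31+39=70 → found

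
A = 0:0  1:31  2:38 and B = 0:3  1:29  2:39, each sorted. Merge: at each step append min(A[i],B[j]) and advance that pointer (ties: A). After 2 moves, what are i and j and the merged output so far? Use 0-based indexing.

[i=0,j=0] A[i]=0<=B[j]=3 take 0 → i++
[i=1,j=0] A[i]=31>B[j]=3 take 3 → j++

i=1, j=1, merged so far=[0, 3]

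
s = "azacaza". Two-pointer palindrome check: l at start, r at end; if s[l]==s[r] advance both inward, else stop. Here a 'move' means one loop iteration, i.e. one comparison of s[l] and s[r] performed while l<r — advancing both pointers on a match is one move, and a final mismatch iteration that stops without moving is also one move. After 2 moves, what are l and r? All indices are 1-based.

l=3, r=5

[1,7] 'a'=='a' → l++,r--
[2,6] 'z'=='z' → l++,r--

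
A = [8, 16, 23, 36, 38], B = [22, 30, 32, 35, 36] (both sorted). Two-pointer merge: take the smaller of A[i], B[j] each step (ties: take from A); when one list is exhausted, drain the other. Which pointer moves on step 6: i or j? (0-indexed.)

j

i=0 j=0: A[i]=8<=B[j]=22 take 8, i++
i=1 j=0: A[i]=16<=B[j]=22 take 16, i++
i=2 j=0: A[i]=23>B[j]=22 take 22, j++
i=2 j=1: A[i]=23<=B[j]=30 take 23, i++
i=3 j=1: A[i]=36>B[j]=30 take 30, j++
i=3 j=2: A[i]=36>B[j]=32 take 32, j++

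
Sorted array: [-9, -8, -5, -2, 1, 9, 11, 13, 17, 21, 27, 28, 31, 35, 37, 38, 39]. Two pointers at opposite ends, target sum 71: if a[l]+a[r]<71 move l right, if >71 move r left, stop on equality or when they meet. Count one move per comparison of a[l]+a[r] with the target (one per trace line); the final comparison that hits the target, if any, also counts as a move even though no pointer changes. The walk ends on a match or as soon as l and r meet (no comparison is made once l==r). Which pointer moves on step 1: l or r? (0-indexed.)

l

l=0 r=16: -9+39=30 <71, l++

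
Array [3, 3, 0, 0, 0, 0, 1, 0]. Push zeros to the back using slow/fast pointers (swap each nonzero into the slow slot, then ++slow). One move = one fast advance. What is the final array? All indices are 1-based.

slow=1 fast=1: a[fast]=3≠0 swap→a[1]=3, slow++,fast++
slow=2 fast=2: a[fast]=3≠0 swap→a[2]=3, slow++,fast++
slow=3 fast=3: a[fast]=0, fast++
slow=3 fast=4: a[fast]=0, fast++
slow=3 fast=5: a[fast]=0, fast++
slow=3 fast=6: a[fast]=0, fast++
slow=3 fast=7: a[fast]=1≠0 swap→a[3]=1, slow++,fast++
slow=4 fast=8: a[fast]=0, fast++

[3, 3, 1, 0, 0, 0, 0, 0]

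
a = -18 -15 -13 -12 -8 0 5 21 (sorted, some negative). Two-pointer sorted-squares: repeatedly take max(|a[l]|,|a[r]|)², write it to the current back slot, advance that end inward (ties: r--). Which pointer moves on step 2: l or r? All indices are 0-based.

l

l=0 r=7: |-18|<=|21| out[7]=441, r--
l=0 r=6: |-18|>|5| out[6]=324, l++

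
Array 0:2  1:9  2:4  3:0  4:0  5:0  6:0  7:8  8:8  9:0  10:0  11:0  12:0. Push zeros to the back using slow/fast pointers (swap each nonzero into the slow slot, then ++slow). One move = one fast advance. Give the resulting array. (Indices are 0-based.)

slow=0 fast=0: a[fast]=2≠0 swap→a[0]=2, slow++,fast++
slow=1 fast=1: a[fast]=9≠0 swap→a[1]=9, slow++,fast++
slow=2 fast=2: a[fast]=4≠0 swap→a[2]=4, slow++,fast++
slow=3 fast=3: a[fast]=0, fast++
slow=3 fast=4: a[fast]=0, fast++
slow=3 fast=5: a[fast]=0, fast++
slow=3 fast=6: a[fast]=0, fast++
slow=3 fast=7: a[fast]=8≠0 swap→a[3]=8, slow++,fast++
slow=4 fast=8: a[fast]=8≠0 swap→a[4]=8, slow++,fast++
slow=5 fast=9: a[fast]=0, fast++
slow=5 fast=10: a[fast]=0, fast++
slow=5 fast=11: a[fast]=0, fast++
slow=5 fast=12: a[fast]=0, fast++

[2, 9, 4, 8, 8, 0, 0, 0, 0, 0, 0, 0, 0]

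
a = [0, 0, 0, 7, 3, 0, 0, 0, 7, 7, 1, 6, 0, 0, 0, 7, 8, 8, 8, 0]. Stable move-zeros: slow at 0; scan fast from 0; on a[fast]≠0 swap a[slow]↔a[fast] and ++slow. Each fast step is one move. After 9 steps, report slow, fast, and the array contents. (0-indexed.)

slow=0 fast=0: a[fast]=0, fast++
slow=0 fast=1: a[fast]=0, fast++
slow=0 fast=2: a[fast]=0, fast++
slow=0 fast=3: a[fast]=7≠0 swap→a[0]=7, slow++,fast++
slow=1 fast=4: a[fast]=3≠0 swap→a[1]=3, slow++,fast++
slow=2 fast=5: a[fast]=0, fast++
slow=2 fast=6: a[fast]=0, fast++
slow=2 fast=7: a[fast]=0, fast++
slow=2 fast=8: a[fast]=7≠0 swap→a[2]=7, slow++,fast++

slow=3, fast=9, a=[7, 3, 7, 0, 0, 0, 0, 0, 0, 7, 1, 6, 0, 0, 0, 7, 8, 8, 8, 0]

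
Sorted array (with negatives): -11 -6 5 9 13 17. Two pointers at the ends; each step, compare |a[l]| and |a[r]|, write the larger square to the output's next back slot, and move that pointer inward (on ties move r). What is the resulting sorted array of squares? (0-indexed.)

[0,5] |-11|<=|17| out[5]=289 → r--
[0,4] |-11|<=|13| out[4]=169 → r--
[0,3] |-11|>|9| out[3]=121 → l++
[1,3] |-6|<=|9| out[2]=81 → r--
[1,2] |-6|>|5| out[1]=36 → l++
[2,2] |5|<=|5| out[0]=25 → r--

[25, 36, 81, 121, 169, 289]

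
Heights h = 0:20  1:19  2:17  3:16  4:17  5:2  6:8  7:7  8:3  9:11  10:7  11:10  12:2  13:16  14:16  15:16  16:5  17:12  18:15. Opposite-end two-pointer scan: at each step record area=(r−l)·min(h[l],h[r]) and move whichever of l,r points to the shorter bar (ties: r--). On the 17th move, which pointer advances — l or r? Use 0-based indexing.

r

l=0 r=18: min(20,15)*18=270 best=270 *, r--
l=0 r=17: min(20,12)*17=204 best=270, r--
l=0 r=16: min(20,5)*16=80 best=270, r--
l=0 r=15: min(20,16)*15=240 best=270, r--
l=0 r=14: min(20,16)*14=224 best=270, r--
l=0 r=13: min(20,16)*13=208 best=270, r--
l=0 r=12: min(20,2)*12=24 best=270, r--
l=0 r=11: min(20,10)*11=110 best=270, r--
l=0 r=10: min(20,7)*10=70 best=270, r--
l=0 r=9: min(20,11)*9=99 best=270, r--
l=0 r=8: min(20,3)*8=24 best=270, r--
l=0 r=7: min(20,7)*7=49 best=270, r--
l=0 r=6: min(20,8)*6=48 best=270, r--
l=0 r=5: min(20,2)*5=10 best=270, r--
l=0 r=4: min(20,17)*4=68 best=270, r--
l=0 r=3: min(20,16)*3=48 best=270, r--
l=0 r=2: min(20,17)*2=34 best=270, r--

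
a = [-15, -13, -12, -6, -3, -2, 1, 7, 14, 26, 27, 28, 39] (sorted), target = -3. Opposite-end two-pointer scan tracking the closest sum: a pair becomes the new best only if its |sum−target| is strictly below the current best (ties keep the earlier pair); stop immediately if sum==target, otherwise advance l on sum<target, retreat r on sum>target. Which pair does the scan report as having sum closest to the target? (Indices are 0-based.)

[0,12] -15+39=24 d=27 * → r--
[0,11] -15+28=13 d=16 * → r--
[0,10] -15+27=12 d=15 * → r--
[0,9] -15+26=11 d=14 * → r--
[0,8] -15+14=-1 d=2 * → r--
[0,7] -15+7=-8 d=5 → l++
[1,7] -13+7=-6 d=3 → l++
[2,7] -12+7=-5 d=2 → l++
[3,7] -6+7=1 d=4 → r--
[3,6] -6+1=-5 d=2 → l++
[4,6] -3+1=-2 d=1 * → r--
[4,5] -3+-2=-5 d=2 → l++

pair (-3, 1) with sum -2 (|Δ|=1)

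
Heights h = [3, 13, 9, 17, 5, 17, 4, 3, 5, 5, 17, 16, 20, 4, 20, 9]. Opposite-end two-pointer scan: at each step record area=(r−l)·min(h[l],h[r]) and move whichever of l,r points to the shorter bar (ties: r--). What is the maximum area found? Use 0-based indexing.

[0,15] min(3,9)*15=45 best=45 * → l++
[1,15] min(13,9)*14=126 best=126 * → r--
[1,14] min(13,20)*13=169 best=169 * → l++
[2,14] min(9,20)*12=108 best=169 → l++
[3,14] min(17,20)*11=187 best=187 * → l++
[4,14] min(5,20)*10=50 best=187 → l++
[5,14] min(17,20)*9=153 best=187 → l++
[6,14] min(4,20)*8=32 best=187 → l++
[7,14] min(3,20)*7=21 best=187 → l++
[8,14] min(5,20)*6=30 best=187 → l++
[9,14] min(5,20)*5=25 best=187 → l++
[10,14] min(17,20)*4=68 best=187 → l++
[11,14] min(16,20)*3=48 best=187 → l++
[12,14] min(20,20)*2=40 best=187 → r--
[12,13] min(20,4)*1=4 best=187 → r--

max area = 187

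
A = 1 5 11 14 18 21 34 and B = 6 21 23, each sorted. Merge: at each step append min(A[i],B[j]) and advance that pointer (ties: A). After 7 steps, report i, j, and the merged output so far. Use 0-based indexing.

[i=0,j=0] A[i]=1<=B[j]=6 take 1 → i++
[i=1,j=0] A[i]=5<=B[j]=6 take 5 → i++
[i=2,j=0] A[i]=11>B[j]=6 take 6 → j++
[i=2,j=1] A[i]=11<=B[j]=21 take 11 → i++
[i=3,j=1] A[i]=14<=B[j]=21 take 14 → i++
[i=4,j=1] A[i]=18<=B[j]=21 take 18 → i++
[i=5,j=1] A[i]=21<=B[j]=21 take 21 → i++

i=6, j=1, merged so far=[1, 5, 6, 11, 14, 18, 21]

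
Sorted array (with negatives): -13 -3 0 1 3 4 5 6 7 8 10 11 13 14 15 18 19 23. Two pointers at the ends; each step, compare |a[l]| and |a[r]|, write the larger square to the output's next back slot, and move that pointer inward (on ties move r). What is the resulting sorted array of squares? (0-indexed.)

[0,17] |-13|<=|23| out[17]=529 → r--
[0,16] |-13|<=|19| out[16]=361 → r--
[0,15] |-13|<=|18| out[15]=324 → r--
[0,14] |-13|<=|15| out[14]=225 → r--
[0,13] |-13|<=|14| out[13]=196 → r--
[0,12] |-13|<=|13| out[12]=169 → r--
[0,11] |-13|>|11| out[11]=169 → l++
[1,11] |-3|<=|11| out[10]=121 → r--
[1,10] |-3|<=|10| out[9]=100 → r--
[1,9] |-3|<=|8| out[8]=64 → r--
[1,8] |-3|<=|7| out[7]=49 → r--
[1,7] |-3|<=|6| out[6]=36 → r--
[1,6] |-3|<=|5| out[5]=25 → r--
[1,5] |-3|<=|4| out[4]=16 → r--
[1,4] |-3|<=|3| out[3]=9 → r--
[1,3] |-3|>|1| out[2]=9 → l++
[2,3] |0|<=|1| out[1]=1 → r--
[2,2] |0|<=|0| out[0]=0 → r--

[0, 1, 9, 9, 16, 25, 36, 49, 64, 100, 121, 169, 169, 196, 225, 324, 361, 529]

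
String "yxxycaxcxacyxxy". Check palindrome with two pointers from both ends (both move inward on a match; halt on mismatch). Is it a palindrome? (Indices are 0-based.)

[0,14] 'y'=='y' → l++,r--
[1,13] 'x'=='x' → l++,r--
[2,12] 'x'=='x' → l++,r--
[3,11] 'y'=='y' → l++,r--
[4,10] 'c'=='c' → l++,r--
[5,9] 'a'=='a' → l++,r--
[6,8] 'x'=='x' → l++,r--

palindrome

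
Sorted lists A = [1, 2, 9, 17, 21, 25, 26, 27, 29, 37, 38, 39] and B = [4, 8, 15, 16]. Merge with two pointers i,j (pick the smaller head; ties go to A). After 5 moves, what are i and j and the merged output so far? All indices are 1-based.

i=4, j=3, merged so far=[1, 2, 4, 8, 9]

i=1 j=1: A[i]=1<=B[j]=4 take 1, i++
i=2 j=1: A[i]=2<=B[j]=4 take 2, i++
i=3 j=1: A[i]=9>B[j]=4 take 4, j++
i=3 j=2: A[i]=9>B[j]=8 take 8, j++
i=3 j=3: A[i]=9<=B[j]=15 take 9, i++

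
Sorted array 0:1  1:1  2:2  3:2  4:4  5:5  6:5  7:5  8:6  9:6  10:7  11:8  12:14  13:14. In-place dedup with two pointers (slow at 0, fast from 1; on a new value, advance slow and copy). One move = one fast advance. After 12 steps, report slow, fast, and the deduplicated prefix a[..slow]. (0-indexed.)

slow=7, fast=13, prefix=[1, 2, 4, 5, 6, 7, 8, 14]

(s=0,f=1) a[fast]=1=a[slow] dup → fast++
(s=0,f=2) a[fast]=2≠a[slow]=1 write a[1]=2 → slow++,fast++
(s=1,f=3) a[fast]=2=a[slow] dup → fast++
(s=1,f=4) a[fast]=4≠a[slow]=2 write a[2]=4 → slow++,fast++
(s=2,f=5) a[fast]=5≠a[slow]=4 write a[3]=5 → slow++,fast++
(s=3,f=6) a[fast]=5=a[slow] dup → fast++
(s=3,f=7) a[fast]=5=a[slow] dup → fast++
(s=3,f=8) a[fast]=6≠a[slow]=5 write a[4]=6 → slow++,fast++
(s=4,f=9) a[fast]=6=a[slow] dup → fast++
(s=4,f=10) a[fast]=7≠a[slow]=6 write a[5]=7 → slow++,fast++
(s=5,f=11) a[fast]=8≠a[slow]=7 write a[6]=8 → slow++,fast++
(s=6,f=12) a[fast]=14≠a[slow]=8 write a[7]=14 → slow++,fast++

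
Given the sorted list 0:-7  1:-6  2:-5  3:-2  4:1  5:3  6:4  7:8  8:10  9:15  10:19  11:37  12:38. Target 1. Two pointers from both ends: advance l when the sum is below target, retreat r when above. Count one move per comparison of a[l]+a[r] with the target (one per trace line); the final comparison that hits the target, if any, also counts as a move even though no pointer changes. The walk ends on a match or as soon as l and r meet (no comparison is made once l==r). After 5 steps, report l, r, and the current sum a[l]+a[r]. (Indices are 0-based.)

l=0 r=12: -7+38=31 >1, r--
l=0 r=11: -7+37=30 >1, r--
l=0 r=10: -7+19=12 >1, r--
l=0 r=9: -7+15=8 >1, r--
l=0 r=8: -7+10=3 >1, r--

l=0, r=7, sum=1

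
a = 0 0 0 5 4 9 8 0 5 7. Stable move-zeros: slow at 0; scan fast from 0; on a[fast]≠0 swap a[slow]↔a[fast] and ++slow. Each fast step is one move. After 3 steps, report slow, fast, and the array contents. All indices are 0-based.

(s=0,f=0) a[fast]=0 → fast++
(s=0,f=1) a[fast]=0 → fast++
(s=0,f=2) a[fast]=0 → fast++

slow=0, fast=3, a=[0, 0, 0, 5, 4, 9, 8, 0, 5, 7]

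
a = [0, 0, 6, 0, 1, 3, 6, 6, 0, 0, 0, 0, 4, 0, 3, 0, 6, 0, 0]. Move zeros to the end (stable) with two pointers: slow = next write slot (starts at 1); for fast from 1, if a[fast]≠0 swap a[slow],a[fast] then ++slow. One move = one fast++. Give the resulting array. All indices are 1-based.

(s=1,f=1) a[fast]=0 → fast++
(s=1,f=2) a[fast]=0 → fast++
(s=1,f=3) a[fast]=6≠0 swap→a[1]=6 → slow++,fast++
(s=2,f=4) a[fast]=0 → fast++
(s=2,f=5) a[fast]=1≠0 swap→a[2]=1 → slow++,fast++
(s=3,f=6) a[fast]=3≠0 swap→a[3]=3 → slow++,fast++
(s=4,f=7) a[fast]=6≠0 swap→a[4]=6 → slow++,fast++
(s=5,f=8) a[fast]=6≠0 swap→a[5]=6 → slow++,fast++
(s=6,f=9) a[fast]=0 → fast++
(s=6,f=10) a[fast]=0 → fast++
(s=6,f=11) a[fast]=0 → fast++
(s=6,f=12) a[fast]=0 → fast++
(s=6,f=13) a[fast]=4≠0 swap→a[6]=4 → slow++,fast++
(s=7,f=14) a[fast]=0 → fast++
(s=7,f=15) a[fast]=3≠0 swap→a[7]=3 → slow++,fast++
(s=8,f=16) a[fast]=0 → fast++
(s=8,f=17) a[fast]=6≠0 swap→a[8]=6 → slow++,fast++
(s=9,f=18) a[fast]=0 → fast++
(s=9,f=19) a[fast]=0 → fast++

[6, 1, 3, 6, 6, 4, 3, 6, 0, 0, 0, 0, 0, 0, 0, 0, 0, 0, 0]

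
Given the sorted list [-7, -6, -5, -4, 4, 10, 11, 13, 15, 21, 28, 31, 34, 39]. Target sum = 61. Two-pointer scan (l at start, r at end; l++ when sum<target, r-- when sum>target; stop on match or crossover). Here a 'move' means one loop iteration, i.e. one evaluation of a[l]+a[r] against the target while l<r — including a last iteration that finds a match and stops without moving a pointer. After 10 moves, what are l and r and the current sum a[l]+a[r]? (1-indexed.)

l=11, r=14, sum=67

l=1 r=14: -7+39=32 <61, l++
l=2 r=14: -6+39=33 <61, l++
l=3 r=14: -5+39=34 <61, l++
l=4 r=14: -4+39=35 <61, l++
l=5 r=14: 4+39=43 <61, l++
l=6 r=14: 10+39=49 <61, l++
l=7 r=14: 11+39=50 <61, l++
l=8 r=14: 13+39=52 <61, l++
l=9 r=14: 15+39=54 <61, l++
l=10 r=14: 21+39=60 <61, l++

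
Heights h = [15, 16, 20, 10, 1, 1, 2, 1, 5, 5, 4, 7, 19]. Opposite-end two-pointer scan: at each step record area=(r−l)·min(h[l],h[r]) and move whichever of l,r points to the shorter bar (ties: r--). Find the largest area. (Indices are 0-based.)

l=0 r=12: min(15,19)*12=180 best=180 *, l++
l=1 r=12: min(16,19)*11=176 best=180, l++
l=2 r=12: min(20,19)*10=190 best=190 *, r--
l=2 r=11: min(20,7)*9=63 best=190, r--
l=2 r=10: min(20,4)*8=32 best=190, r--
l=2 r=9: min(20,5)*7=35 best=190, r--
l=2 r=8: min(20,5)*6=30 best=190, r--
l=2 r=7: min(20,1)*5=5 best=190, r--
l=2 r=6: min(20,2)*4=8 best=190, r--
l=2 r=5: min(20,1)*3=3 best=190, r--
l=2 r=4: min(20,1)*2=2 best=190, r--
l=2 r=3: min(20,10)*1=10 best=190, r--

max area = 190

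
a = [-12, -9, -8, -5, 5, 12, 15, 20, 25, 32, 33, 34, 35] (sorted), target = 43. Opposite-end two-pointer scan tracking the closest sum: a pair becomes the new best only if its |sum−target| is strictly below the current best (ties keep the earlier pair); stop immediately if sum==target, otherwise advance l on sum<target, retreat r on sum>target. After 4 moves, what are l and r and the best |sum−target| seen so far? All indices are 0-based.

l=4, r=12, best |Δ|=13

l=0 r=12: -12+35=23 d=20 *, l++
l=1 r=12: -9+35=26 d=17 *, l++
l=2 r=12: -8+35=27 d=16 *, l++
l=3 r=12: -5+35=30 d=13 *, l++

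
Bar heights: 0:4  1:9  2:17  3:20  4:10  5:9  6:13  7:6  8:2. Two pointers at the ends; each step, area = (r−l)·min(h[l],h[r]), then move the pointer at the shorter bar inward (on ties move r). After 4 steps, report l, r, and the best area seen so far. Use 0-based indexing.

[0,8] min(4,2)*8=16 best=16 * → r--
[0,7] min(4,6)*7=28 best=28 * → l++
[1,7] min(9,6)*6=36 best=36 * → r--
[1,6] min(9,13)*5=45 best=45 * → l++

l=2, r=6, best area=45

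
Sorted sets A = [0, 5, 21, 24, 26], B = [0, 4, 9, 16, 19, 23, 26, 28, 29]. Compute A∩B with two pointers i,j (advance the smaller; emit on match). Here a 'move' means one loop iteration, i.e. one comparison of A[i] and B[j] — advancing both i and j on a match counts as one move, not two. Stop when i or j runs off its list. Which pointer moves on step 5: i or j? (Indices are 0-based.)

j

[i=0,j=0] 0==0 emit → i++,j++
[i=1,j=1] 5>4 → j++
[i=1,j=2] 5<9 → i++
[i=2,j=2] 21>9 → j++
[i=2,j=3] 21>16 → j++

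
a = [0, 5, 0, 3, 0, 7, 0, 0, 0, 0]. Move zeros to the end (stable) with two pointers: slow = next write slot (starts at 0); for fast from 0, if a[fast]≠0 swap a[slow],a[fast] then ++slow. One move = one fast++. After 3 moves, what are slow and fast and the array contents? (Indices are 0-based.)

slow=0 fast=0: a[fast]=0, fast++
slow=0 fast=1: a[fast]=5≠0 swap→a[0]=5, slow++,fast++
slow=1 fast=2: a[fast]=0, fast++

slow=1, fast=3, a=[5, 0, 0, 3, 0, 7, 0, 0, 0, 0]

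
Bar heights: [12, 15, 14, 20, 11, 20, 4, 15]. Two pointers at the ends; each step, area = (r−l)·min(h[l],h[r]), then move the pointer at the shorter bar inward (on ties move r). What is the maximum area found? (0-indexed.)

l=0 r=7: min(12,15)*7=84 best=84 *, l++
l=1 r=7: min(15,15)*6=90 best=90 *, r--
l=1 r=6: min(15,4)*5=20 best=90, r--
l=1 r=5: min(15,20)*4=60 best=90, l++
l=2 r=5: min(14,20)*3=42 best=90, l++
l=3 r=5: min(20,20)*2=40 best=90, r--
l=3 r=4: min(20,11)*1=11 best=90, r--

max area = 90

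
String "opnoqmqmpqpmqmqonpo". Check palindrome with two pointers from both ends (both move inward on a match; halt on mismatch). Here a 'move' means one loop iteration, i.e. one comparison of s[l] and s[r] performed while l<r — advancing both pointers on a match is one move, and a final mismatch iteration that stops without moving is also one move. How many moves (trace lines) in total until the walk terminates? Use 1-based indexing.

9 moves

[1,19] 'o'=='o' → l++,r--
[2,18] 'p'=='p' → l++,r--
[3,17] 'n'=='n' → l++,r--
[4,16] 'o'=='o' → l++,r--
[5,15] 'q'=='q' → l++,r--
[6,14] 'm'=='m' → l++,r--
[7,13] 'q'=='q' → l++,r--
[8,12] 'm'=='m' → l++,r--
[9,11] 'p'=='p' → l++,r--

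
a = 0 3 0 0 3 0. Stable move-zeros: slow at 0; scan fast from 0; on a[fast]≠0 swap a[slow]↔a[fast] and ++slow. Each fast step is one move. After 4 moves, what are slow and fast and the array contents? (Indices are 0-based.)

slow=0 fast=0: a[fast]=0, fast++
slow=0 fast=1: a[fast]=3≠0 swap→a[0]=3, slow++,fast++
slow=1 fast=2: a[fast]=0, fast++
slow=1 fast=3: a[fast]=0, fast++

slow=1, fast=4, a=[3, 0, 0, 0, 3, 0]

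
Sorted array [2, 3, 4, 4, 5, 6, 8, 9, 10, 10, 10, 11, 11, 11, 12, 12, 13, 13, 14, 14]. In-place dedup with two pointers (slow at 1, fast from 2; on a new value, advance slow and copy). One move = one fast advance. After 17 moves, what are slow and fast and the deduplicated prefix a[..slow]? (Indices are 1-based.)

(s=1,f=2) a[fast]=3≠a[slow]=2 write a[2]=3 → slow++,fast++
(s=2,f=3) a[fast]=4≠a[slow]=3 write a[3]=4 → slow++,fast++
(s=3,f=4) a[fast]=4=a[slow] dup → fast++
(s=3,f=5) a[fast]=5≠a[slow]=4 write a[4]=5 → slow++,fast++
(s=4,f=6) a[fast]=6≠a[slow]=5 write a[5]=6 → slow++,fast++
(s=5,f=7) a[fast]=8≠a[slow]=6 write a[6]=8 → slow++,fast++
(s=6,f=8) a[fast]=9≠a[slow]=8 write a[7]=9 → slow++,fast++
(s=7,f=9) a[fast]=10≠a[slow]=9 write a[8]=10 → slow++,fast++
(s=8,f=10) a[fast]=10=a[slow] dup → fast++
(s=8,f=11) a[fast]=10=a[slow] dup → fast++
(s=8,f=12) a[fast]=11≠a[slow]=10 write a[9]=11 → slow++,fast++
(s=9,f=13) a[fast]=11=a[slow] dup → fast++
(s=9,f=14) a[fast]=11=a[slow] dup → fast++
(s=9,f=15) a[fast]=12≠a[slow]=11 write a[10]=12 → slow++,fast++
(s=10,f=16) a[fast]=12=a[slow] dup → fast++
(s=10,f=17) a[fast]=13≠a[slow]=12 write a[11]=13 → slow++,fast++
(s=11,f=18) a[fast]=13=a[slow] dup → fast++

slow=11, fast=19, prefix=[2, 3, 4, 5, 6, 8, 9, 10, 11, 12, 13]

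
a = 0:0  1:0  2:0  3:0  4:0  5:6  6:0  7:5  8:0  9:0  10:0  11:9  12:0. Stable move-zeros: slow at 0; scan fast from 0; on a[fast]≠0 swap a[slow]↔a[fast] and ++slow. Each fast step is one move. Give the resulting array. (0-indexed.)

[6, 5, 9, 0, 0, 0, 0, 0, 0, 0, 0, 0, 0]

slow=0 fast=0: a[fast]=0, fast++
slow=0 fast=1: a[fast]=0, fast++
slow=0 fast=2: a[fast]=0, fast++
slow=0 fast=3: a[fast]=0, fast++
slow=0 fast=4: a[fast]=0, fast++
slow=0 fast=5: a[fast]=6≠0 swap→a[0]=6, slow++,fast++
slow=1 fast=6: a[fast]=0, fast++
slow=1 fast=7: a[fast]=5≠0 swap→a[1]=5, slow++,fast++
slow=2 fast=8: a[fast]=0, fast++
slow=2 fast=9: a[fast]=0, fast++
slow=2 fast=10: a[fast]=0, fast++
slow=2 fast=11: a[fast]=9≠0 swap→a[2]=9, slow++,fast++
slow=3 fast=12: a[fast]=0, fast++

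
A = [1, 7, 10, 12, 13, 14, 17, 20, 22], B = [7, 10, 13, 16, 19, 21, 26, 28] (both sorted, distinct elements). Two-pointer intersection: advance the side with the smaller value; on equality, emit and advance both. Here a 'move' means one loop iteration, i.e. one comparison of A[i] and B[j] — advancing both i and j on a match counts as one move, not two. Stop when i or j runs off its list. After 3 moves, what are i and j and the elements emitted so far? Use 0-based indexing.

i=3, j=2, emitted=[7, 10]

[i=0,j=0] 1<7 → i++
[i=1,j=0] 7==7 emit → i++,j++
[i=2,j=1] 10==10 emit → i++,j++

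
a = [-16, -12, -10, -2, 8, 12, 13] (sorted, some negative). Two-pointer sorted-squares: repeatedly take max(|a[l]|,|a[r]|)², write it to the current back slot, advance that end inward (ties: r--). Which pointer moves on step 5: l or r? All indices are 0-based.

l=0 r=6: |-16|>|13| out[6]=256, l++
l=1 r=6: |-12|<=|13| out[5]=169, r--
l=1 r=5: |-12|<=|12| out[4]=144, r--
l=1 r=4: |-12|>|8| out[3]=144, l++
l=2 r=4: |-10|>|8| out[2]=100, l++

l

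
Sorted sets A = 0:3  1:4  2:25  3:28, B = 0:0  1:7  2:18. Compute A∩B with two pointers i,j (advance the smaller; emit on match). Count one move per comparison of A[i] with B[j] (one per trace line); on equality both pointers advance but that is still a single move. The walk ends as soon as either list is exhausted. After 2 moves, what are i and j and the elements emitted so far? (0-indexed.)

i=0 j=0: 3>0, j++
i=0 j=1: 3<7, i++

i=1, j=1, emitted=[]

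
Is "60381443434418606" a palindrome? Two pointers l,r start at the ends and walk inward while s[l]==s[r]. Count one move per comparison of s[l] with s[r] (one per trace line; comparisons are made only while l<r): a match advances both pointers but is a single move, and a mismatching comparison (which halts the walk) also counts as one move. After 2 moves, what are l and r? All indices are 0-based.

l=2, r=14

[0,16] '6'=='6' → l++,r--
[1,15] '0'=='0' → l++,r--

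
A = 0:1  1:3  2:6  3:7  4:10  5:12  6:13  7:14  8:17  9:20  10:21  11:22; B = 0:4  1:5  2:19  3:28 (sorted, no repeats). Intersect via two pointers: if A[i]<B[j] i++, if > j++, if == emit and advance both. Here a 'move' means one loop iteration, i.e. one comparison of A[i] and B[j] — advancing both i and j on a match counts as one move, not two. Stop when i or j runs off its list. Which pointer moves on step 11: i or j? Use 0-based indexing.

i

[i=0,j=0] 1<4 → i++
[i=1,j=0] 3<4 → i++
[i=2,j=0] 6>4 → j++
[i=2,j=1] 6>5 → j++
[i=2,j=2] 6<19 → i++
[i=3,j=2] 7<19 → i++
[i=4,j=2] 10<19 → i++
[i=5,j=2] 12<19 → i++
[i=6,j=2] 13<19 → i++
[i=7,j=2] 14<19 → i++
[i=8,j=2] 17<19 → i++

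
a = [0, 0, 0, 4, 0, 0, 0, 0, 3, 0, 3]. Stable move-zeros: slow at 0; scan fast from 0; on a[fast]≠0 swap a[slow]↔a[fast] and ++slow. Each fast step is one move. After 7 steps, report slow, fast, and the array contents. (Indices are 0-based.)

(s=0,f=0) a[fast]=0 → fast++
(s=0,f=1) a[fast]=0 → fast++
(s=0,f=2) a[fast]=0 → fast++
(s=0,f=3) a[fast]=4≠0 swap→a[0]=4 → slow++,fast++
(s=1,f=4) a[fast]=0 → fast++
(s=1,f=5) a[fast]=0 → fast++
(s=1,f=6) a[fast]=0 → fast++

slow=1, fast=7, a=[4, 0, 0, 0, 0, 0, 0, 0, 3, 0, 3]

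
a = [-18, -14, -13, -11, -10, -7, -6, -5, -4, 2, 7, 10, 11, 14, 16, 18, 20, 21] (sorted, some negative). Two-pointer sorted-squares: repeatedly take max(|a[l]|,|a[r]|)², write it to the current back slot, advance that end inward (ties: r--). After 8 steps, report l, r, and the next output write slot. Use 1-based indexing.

l=1 r=18: |-18|<=|21| out[18]=441, r--
l=1 r=17: |-18|<=|20| out[17]=400, r--
l=1 r=16: |-18|<=|18| out[16]=324, r--
l=1 r=15: |-18|>|16| out[15]=324, l++
l=2 r=15: |-14|<=|16| out[14]=256, r--
l=2 r=14: |-14|<=|14| out[13]=196, r--
l=2 r=13: |-14|>|11| out[12]=196, l++
l=3 r=13: |-13|>|11| out[11]=169, l++

l=4, r=13, next write slot=10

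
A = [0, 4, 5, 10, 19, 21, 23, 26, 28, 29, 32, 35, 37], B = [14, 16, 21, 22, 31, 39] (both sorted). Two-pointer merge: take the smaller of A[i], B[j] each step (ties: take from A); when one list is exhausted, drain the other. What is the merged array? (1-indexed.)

[i=1,j=1] A[i]=0<=B[j]=14 take 0 → i++
[i=2,j=1] A[i]=4<=B[j]=14 take 4 → i++
[i=3,j=1] A[i]=5<=B[j]=14 take 5 → i++
[i=4,j=1] A[i]=10<=B[j]=14 take 10 → i++
[i=5,j=1] A[i]=19>B[j]=14 take 14 → j++
[i=5,j=2] A[i]=19>B[j]=16 take 16 → j++
[i=5,j=3] A[i]=19<=B[j]=21 take 19 → i++
[i=6,j=3] A[i]=21<=B[j]=21 take 21 → i++
[i=7,j=3] A[i]=23>B[j]=21 take 21 → j++
[i=7,j=4] A[i]=23>B[j]=22 take 22 → j++
[i=7,j=5] A[i]=23<=B[j]=31 take 23 → i++
[i=8,j=5] A[i]=26<=B[j]=31 take 26 → i++
[i=9,j=5] A[i]=28<=B[j]=31 take 28 → i++
[i=10,j=5] A[i]=29<=B[j]=31 take 29 → i++
[i=11,j=5] A[i]=32>B[j]=31 take 31 → j++
[i=11,j=6] A[i]=32<=B[j]=39 take 32 → i++
[i=12,j=6] A[i]=35<=B[j]=39 take 35 → i++
[i=13,j=6] A[i]=37<=B[j]=39 take 37 → i++
[i=14,j=6] A done, take B[j]=39 → j++

[0, 4, 5, 10, 14, 16, 19, 21, 21, 22, 23, 26, 28, 29, 31, 32, 35, 37, 39]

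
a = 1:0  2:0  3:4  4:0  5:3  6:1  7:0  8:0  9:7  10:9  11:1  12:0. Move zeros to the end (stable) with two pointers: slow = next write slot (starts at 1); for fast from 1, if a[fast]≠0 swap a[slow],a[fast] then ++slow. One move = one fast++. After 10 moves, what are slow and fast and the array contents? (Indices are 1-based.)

slow=1 fast=1: a[fast]=0, fast++
slow=1 fast=2: a[fast]=0, fast++
slow=1 fast=3: a[fast]=4≠0 swap→a[1]=4, slow++,fast++
slow=2 fast=4: a[fast]=0, fast++
slow=2 fast=5: a[fast]=3≠0 swap→a[2]=3, slow++,fast++
slow=3 fast=6: a[fast]=1≠0 swap→a[3]=1, slow++,fast++
slow=4 fast=7: a[fast]=0, fast++
slow=4 fast=8: a[fast]=0, fast++
slow=4 fast=9: a[fast]=7≠0 swap→a[4]=7, slow++,fast++
slow=5 fast=10: a[fast]=9≠0 swap→a[5]=9, slow++,fast++

slow=6, fast=11, a=[4, 3, 1, 7, 9, 0, 0, 0, 0, 0, 1, 0]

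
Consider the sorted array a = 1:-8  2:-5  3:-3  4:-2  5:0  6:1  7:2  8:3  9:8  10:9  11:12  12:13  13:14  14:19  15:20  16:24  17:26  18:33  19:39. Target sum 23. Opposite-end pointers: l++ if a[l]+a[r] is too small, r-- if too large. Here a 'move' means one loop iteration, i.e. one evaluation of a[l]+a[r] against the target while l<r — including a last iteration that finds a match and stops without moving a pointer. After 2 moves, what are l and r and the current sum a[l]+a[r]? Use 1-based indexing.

l=1 r=19: -8+39=31 >23, r--
l=1 r=18: -8+33=25 >23, r--

l=1, r=17, sum=18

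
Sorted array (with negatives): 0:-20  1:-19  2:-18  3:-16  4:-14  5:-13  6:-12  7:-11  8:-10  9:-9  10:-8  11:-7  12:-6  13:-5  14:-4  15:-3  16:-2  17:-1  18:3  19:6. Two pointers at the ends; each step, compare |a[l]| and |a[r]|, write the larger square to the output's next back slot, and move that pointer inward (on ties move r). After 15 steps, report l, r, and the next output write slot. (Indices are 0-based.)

[0,19] |-20|>|6| out[19]=400 → l++
[1,19] |-19|>|6| out[18]=361 → l++
[2,19] |-18|>|6| out[17]=324 → l++
[3,19] |-16|>|6| out[16]=256 → l++
[4,19] |-14|>|6| out[15]=196 → l++
[5,19] |-13|>|6| out[14]=169 → l++
[6,19] |-12|>|6| out[13]=144 → l++
[7,19] |-11|>|6| out[12]=121 → l++
[8,19] |-10|>|6| out[11]=100 → l++
[9,19] |-9|>|6| out[10]=81 → l++
[10,19] |-8|>|6| out[9]=64 → l++
[11,19] |-7|>|6| out[8]=49 → l++
[12,19] |-6|<=|6| out[7]=36 → r--
[12,18] |-6|>|3| out[6]=36 → l++
[13,18] |-5|>|3| out[5]=25 → l++

l=14, r=18, next write slot=4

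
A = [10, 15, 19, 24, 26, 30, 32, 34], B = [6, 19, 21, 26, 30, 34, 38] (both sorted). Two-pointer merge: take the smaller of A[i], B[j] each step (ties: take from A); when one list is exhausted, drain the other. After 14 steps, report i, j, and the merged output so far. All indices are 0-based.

[i=0,j=0] A[i]=10>B[j]=6 take 6 → j++
[i=0,j=1] A[i]=10<=B[j]=19 take 10 → i++
[i=1,j=1] A[i]=15<=B[j]=19 take 15 → i++
[i=2,j=1] A[i]=19<=B[j]=19 take 19 → i++
[i=3,j=1] A[i]=24>B[j]=19 take 19 → j++
[i=3,j=2] A[i]=24>B[j]=21 take 21 → j++
[i=3,j=3] A[i]=24<=B[j]=26 take 24 → i++
[i=4,j=3] A[i]=26<=B[j]=26 take 26 → i++
[i=5,j=3] A[i]=30>B[j]=26 take 26 → j++
[i=5,j=4] A[i]=30<=B[j]=30 take 30 → i++
[i=6,j=4] A[i]=32>B[j]=30 take 30 → j++
[i=6,j=5] A[i]=32<=B[j]=34 take 32 → i++
[i=7,j=5] A[i]=34<=B[j]=34 take 34 → i++
[i=8,j=5] A done, take B[j]=34 → j++

i=8, j=6, merged so far=[6, 10, 15, 19, 19, 21, 24, 26, 26, 30, 30, 32, 34, 34]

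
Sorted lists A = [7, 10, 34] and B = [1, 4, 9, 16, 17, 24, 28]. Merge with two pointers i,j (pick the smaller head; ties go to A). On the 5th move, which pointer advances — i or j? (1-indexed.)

i

[i=1,j=1] A[i]=7>B[j]=1 take 1 → j++
[i=1,j=2] A[i]=7>B[j]=4 take 4 → j++
[i=1,j=3] A[i]=7<=B[j]=9 take 7 → i++
[i=2,j=3] A[i]=10>B[j]=9 take 9 → j++
[i=2,j=4] A[i]=10<=B[j]=16 take 10 → i++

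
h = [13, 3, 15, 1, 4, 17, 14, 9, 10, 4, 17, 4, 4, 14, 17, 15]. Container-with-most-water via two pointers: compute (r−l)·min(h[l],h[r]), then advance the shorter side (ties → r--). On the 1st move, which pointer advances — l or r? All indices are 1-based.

l

[1,16] min(13,15)*15=195 best=195 * → l++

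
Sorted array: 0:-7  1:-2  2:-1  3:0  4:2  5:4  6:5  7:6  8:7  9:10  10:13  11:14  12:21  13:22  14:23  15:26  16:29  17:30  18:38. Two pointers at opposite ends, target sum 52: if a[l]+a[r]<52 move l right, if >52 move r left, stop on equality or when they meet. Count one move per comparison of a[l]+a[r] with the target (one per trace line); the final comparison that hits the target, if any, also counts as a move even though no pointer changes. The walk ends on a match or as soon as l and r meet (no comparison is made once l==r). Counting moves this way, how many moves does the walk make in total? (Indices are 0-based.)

12 moves

l=0 r=18: -7+38=31 <52, l++
l=1 r=18: -2+38=36 <52, l++
l=2 r=18: -1+38=37 <52, l++
l=3 r=18: 0+38=38 <52, l++
l=4 r=18: 2+38=40 <52, l++
l=5 r=18: 4+38=42 <52, l++
l=6 r=18: 5+38=43 <52, l++
l=7 r=18: 6+38=44 <52, l++
l=8 r=18: 7+38=45 <52, l++
l=9 r=18: 10+38=48 <52, l++
l=10 r=18: 13+38=51 <52, l++
l=11 r=18: 14+38=52, found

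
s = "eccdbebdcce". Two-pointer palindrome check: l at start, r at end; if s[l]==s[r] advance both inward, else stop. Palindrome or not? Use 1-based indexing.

palindrome

[1,11] 'e'=='e' → l++,r--
[2,10] 'c'=='c' → l++,r--
[3,9] 'c'=='c' → l++,r--
[4,8] 'd'=='d' → l++,r--
[5,7] 'b'=='b' → l++,r--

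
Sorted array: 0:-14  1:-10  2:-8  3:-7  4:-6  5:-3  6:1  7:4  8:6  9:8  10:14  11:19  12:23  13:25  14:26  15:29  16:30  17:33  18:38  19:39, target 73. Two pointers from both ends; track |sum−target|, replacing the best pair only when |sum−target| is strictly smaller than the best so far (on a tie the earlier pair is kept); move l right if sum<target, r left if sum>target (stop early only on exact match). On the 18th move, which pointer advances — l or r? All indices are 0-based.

[0,19] -14+39=25 d=48 * → l++
[1,19] -10+39=29 d=44 * → l++
[2,19] -8+39=31 d=42 * → l++
[3,19] -7+39=32 d=41 * → l++
[4,19] -6+39=33 d=40 * → l++
[5,19] -3+39=36 d=37 * → l++
[6,19] 1+39=40 d=33 * → l++
[7,19] 4+39=43 d=30 * → l++
[8,19] 6+39=45 d=28 * → l++
[9,19] 8+39=47 d=26 * → l++
[10,19] 14+39=53 d=20 * → l++
[11,19] 19+39=58 d=15 * → l++
[12,19] 23+39=62 d=11 * → l++
[13,19] 25+39=64 d=9 * → l++
[14,19] 26+39=65 d=8 * → l++
[15,19] 29+39=68 d=5 * → l++
[16,19] 30+39=69 d=4 * → l++
[17,19] 33+39=72 d=1 * → l++

l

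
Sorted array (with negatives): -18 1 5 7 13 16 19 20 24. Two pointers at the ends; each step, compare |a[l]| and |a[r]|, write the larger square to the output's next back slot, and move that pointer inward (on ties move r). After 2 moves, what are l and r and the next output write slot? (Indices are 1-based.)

l=1, r=7, next write slot=7

[1,9] |-18|<=|24| out[9]=576 → r--
[1,8] |-18|<=|20| out[8]=400 → r--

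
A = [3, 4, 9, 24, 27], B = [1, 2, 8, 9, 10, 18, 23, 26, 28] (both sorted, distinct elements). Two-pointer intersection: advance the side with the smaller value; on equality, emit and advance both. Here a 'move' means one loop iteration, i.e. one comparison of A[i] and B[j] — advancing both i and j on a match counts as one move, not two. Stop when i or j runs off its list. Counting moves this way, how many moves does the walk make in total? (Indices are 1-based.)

i=1 j=1: 3>1, j++
i=1 j=2: 3>2, j++
i=1 j=3: 3<8, i++
i=2 j=3: 4<8, i++
i=3 j=3: 9>8, j++
i=3 j=4: 9==9 emit, i++,j++
i=4 j=5: 24>10, j++
i=4 j=6: 24>18, j++
i=4 j=7: 24>23, j++
i=4 j=8: 24<26, i++
i=5 j=8: 27>26, j++
i=5 j=9: 27<28, i++

12 moves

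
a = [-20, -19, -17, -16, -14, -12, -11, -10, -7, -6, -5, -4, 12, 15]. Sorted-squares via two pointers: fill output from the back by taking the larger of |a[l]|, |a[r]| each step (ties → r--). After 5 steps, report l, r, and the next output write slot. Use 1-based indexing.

l=5, r=13, next write slot=9

[1,14] |-20|>|15| out[14]=400 → l++
[2,14] |-19|>|15| out[13]=361 → l++
[3,14] |-17|>|15| out[12]=289 → l++
[4,14] |-16|>|15| out[11]=256 → l++
[5,14] |-14|<=|15| out[10]=225 → r--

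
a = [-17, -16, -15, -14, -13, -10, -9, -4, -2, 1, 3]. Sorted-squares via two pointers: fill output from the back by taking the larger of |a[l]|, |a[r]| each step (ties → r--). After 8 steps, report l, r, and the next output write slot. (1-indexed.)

l=9, r=11, next write slot=3

[1,11] |-17|>|3| out[11]=289 → l++
[2,11] |-16|>|3| out[10]=256 → l++
[3,11] |-15|>|3| out[9]=225 → l++
[4,11] |-14|>|3| out[8]=196 → l++
[5,11] |-13|>|3| out[7]=169 → l++
[6,11] |-10|>|3| out[6]=100 → l++
[7,11] |-9|>|3| out[5]=81 → l++
[8,11] |-4|>|3| out[4]=16 → l++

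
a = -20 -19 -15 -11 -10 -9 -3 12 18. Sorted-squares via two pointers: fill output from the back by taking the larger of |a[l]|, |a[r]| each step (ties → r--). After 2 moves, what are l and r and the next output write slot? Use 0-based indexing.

[0,8] |-20|>|18| out[8]=400 → l++
[1,8] |-19|>|18| out[7]=361 → l++

l=2, r=8, next write slot=6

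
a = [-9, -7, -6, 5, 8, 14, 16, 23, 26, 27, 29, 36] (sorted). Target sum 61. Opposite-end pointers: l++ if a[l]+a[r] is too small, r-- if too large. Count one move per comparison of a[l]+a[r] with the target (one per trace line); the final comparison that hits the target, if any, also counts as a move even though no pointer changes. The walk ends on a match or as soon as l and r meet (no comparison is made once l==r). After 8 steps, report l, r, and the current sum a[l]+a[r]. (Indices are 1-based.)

l=9, r=12, sum=62

l=1 r=12: -9+36=27 <61, l++
l=2 r=12: -7+36=29 <61, l++
l=3 r=12: -6+36=30 <61, l++
l=4 r=12: 5+36=41 <61, l++
l=5 r=12: 8+36=44 <61, l++
l=6 r=12: 14+36=50 <61, l++
l=7 r=12: 16+36=52 <61, l++
l=8 r=12: 23+36=59 <61, l++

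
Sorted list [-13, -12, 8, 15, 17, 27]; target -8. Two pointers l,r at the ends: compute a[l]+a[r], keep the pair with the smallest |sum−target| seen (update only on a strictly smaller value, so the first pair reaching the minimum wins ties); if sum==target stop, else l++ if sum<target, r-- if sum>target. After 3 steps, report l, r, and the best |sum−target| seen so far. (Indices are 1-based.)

l=1 r=6: -13+27=14 d=22 *, r--
l=1 r=5: -13+17=4 d=12 *, r--
l=1 r=4: -13+15=2 d=10 *, r--

l=1, r=3, best |Δ|=10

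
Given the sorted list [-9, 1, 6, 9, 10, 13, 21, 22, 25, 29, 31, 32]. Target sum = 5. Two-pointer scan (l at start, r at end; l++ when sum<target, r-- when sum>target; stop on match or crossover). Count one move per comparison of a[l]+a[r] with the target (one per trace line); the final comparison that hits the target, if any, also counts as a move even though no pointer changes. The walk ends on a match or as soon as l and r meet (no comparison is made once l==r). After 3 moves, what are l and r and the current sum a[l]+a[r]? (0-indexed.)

l=0, r=8, sum=16

[0,11] -9+32=23 >5 → r--
[0,10] -9+31=22 >5 → r--
[0,9] -9+29=20 >5 → r--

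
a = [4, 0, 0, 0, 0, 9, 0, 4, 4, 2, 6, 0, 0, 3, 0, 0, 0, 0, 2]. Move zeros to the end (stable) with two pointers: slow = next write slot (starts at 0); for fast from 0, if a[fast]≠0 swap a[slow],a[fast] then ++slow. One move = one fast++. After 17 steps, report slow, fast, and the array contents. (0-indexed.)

slow=0 fast=0: a[fast]=4≠0 swap→a[0]=4, slow++,fast++
slow=1 fast=1: a[fast]=0, fast++
slow=1 fast=2: a[fast]=0, fast++
slow=1 fast=3: a[fast]=0, fast++
slow=1 fast=4: a[fast]=0, fast++
slow=1 fast=5: a[fast]=9≠0 swap→a[1]=9, slow++,fast++
slow=2 fast=6: a[fast]=0, fast++
slow=2 fast=7: a[fast]=4≠0 swap→a[2]=4, slow++,fast++
slow=3 fast=8: a[fast]=4≠0 swap→a[3]=4, slow++,fast++
slow=4 fast=9: a[fast]=2≠0 swap→a[4]=2, slow++,fast++
slow=5 fast=10: a[fast]=6≠0 swap→a[5]=6, slow++,fast++
slow=6 fast=11: a[fast]=0, fast++
slow=6 fast=12: a[fast]=0, fast++
slow=6 fast=13: a[fast]=3≠0 swap→a[6]=3, slow++,fast++
slow=7 fast=14: a[fast]=0, fast++
slow=7 fast=15: a[fast]=0, fast++
slow=7 fast=16: a[fast]=0, fast++

slow=7, fast=17, a=[4, 9, 4, 4, 2, 6, 3, 0, 0, 0, 0, 0, 0, 0, 0, 0, 0, 0, 2]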